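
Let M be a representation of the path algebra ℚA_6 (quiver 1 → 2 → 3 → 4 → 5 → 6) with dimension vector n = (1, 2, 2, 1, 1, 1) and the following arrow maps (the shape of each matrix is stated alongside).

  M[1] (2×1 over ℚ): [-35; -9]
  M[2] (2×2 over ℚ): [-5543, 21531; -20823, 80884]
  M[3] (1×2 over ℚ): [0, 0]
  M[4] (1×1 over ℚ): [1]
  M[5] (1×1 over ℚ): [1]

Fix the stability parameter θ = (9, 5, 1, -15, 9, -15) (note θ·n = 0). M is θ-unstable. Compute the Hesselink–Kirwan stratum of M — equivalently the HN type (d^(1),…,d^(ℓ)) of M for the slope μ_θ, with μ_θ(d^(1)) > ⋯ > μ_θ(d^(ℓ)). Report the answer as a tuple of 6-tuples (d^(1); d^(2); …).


Barcode: M ≅ I[1,3], I[2,3], I[4,6]. HN layers by μ_θ (4 steps, strictly decreasing):
  μ^(1)=5; μ^(2)=3; μ^(3)=-3; μ^(4)=-15

((1, 1, 1, 0, 0, 0); (0, 1, 1, 0, 0, 0); (0, 0, 0, 0, 1, 1); (0, 0, 0, 1, 0, 0))


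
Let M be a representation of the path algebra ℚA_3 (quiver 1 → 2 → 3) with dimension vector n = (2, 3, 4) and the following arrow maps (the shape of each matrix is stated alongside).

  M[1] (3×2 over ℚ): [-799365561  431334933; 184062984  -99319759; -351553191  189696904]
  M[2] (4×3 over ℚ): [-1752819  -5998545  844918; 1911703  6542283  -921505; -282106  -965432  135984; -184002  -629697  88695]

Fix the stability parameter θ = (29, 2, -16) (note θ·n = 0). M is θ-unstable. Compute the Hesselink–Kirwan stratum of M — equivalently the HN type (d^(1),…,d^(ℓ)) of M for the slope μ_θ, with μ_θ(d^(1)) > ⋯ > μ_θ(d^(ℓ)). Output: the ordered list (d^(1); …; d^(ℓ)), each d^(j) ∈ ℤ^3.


Via rank(M_{q-1}∘⋯∘M_p): M ≅ I[1,3]^2, I[2,3], I[3,3].
μ_θ-semistable layers: μ^(1)=5; μ^(2)=-7; μ^(3)=-16

((2, 2, 2); (0, 1, 1); (0, 0, 1))


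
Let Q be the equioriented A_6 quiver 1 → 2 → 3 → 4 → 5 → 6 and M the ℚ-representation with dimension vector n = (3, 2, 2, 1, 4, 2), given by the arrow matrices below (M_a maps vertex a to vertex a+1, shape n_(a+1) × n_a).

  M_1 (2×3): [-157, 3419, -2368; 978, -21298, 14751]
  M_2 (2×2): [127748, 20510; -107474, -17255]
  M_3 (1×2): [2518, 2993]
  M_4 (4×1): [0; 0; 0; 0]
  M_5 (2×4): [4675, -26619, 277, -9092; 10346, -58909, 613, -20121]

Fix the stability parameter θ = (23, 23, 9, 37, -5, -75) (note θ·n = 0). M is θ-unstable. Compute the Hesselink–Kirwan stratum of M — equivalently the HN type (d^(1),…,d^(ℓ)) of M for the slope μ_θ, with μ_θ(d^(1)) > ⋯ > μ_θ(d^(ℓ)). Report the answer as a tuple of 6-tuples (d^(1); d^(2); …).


Interval decomposition of M: I[1,1], I[1,2], I[1,4], I[3,3], I[5,5]^2, I[5,6]^2.
HN type (ℓ=6): μ^(1)=37; μ^(2)=23; μ^(3)=55/3; μ^(4)=9; μ^(5)=-5; μ^(6)=-40

((0, 0, 0, 1, 0, 0); (2, 1, 0, 0, 0, 0); (1, 1, 1, 0, 0, 0); (0, 0, 1, 0, 0, 0); (0, 0, 0, 0, 2, 0); (0, 0, 0, 0, 2, 2))


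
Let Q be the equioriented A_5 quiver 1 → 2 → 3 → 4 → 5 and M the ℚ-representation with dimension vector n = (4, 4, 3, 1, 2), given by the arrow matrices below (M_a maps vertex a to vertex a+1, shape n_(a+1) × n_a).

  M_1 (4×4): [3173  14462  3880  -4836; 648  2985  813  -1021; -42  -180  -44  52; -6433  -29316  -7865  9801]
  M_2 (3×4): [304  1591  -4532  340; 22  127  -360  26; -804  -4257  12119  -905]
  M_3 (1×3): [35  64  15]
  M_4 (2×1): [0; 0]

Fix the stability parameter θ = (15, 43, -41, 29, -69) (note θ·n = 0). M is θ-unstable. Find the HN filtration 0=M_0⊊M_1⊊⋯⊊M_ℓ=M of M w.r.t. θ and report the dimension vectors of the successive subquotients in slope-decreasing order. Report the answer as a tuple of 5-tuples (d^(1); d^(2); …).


Via rank(M_{q-1}∘⋯∘M_p): M ≅ I[1,2], I[1,3]^2, I[1,4], I[5,5]^2.
μ_θ-semistable layers: μ^(1)=43; μ^(2)=29; μ^(3)=15; μ^(4)=17/3; μ^(5)=-69

((0, 1, 0, 0, 0); (0, 0, 0, 1, 0); (1, 0, 0, 0, 0); (3, 3, 3, 0, 0); (0, 0, 0, 0, 2))


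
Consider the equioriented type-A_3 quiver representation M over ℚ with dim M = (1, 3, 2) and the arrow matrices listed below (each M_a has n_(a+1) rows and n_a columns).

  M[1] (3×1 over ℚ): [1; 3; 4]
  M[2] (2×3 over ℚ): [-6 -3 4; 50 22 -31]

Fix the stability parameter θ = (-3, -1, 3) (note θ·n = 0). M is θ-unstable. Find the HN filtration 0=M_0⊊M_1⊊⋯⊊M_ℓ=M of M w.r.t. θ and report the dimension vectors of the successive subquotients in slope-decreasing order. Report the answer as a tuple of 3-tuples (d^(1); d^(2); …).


Via rank(M_{q-1}∘⋯∘M_p): M ≅ I[1,3], I[2,2], I[2,3].
μ_θ-semistable layers: μ^(1)=3; μ^(2)=-1; μ^(3)=-3

((0, 0, 2); (0, 3, 0); (1, 0, 0))


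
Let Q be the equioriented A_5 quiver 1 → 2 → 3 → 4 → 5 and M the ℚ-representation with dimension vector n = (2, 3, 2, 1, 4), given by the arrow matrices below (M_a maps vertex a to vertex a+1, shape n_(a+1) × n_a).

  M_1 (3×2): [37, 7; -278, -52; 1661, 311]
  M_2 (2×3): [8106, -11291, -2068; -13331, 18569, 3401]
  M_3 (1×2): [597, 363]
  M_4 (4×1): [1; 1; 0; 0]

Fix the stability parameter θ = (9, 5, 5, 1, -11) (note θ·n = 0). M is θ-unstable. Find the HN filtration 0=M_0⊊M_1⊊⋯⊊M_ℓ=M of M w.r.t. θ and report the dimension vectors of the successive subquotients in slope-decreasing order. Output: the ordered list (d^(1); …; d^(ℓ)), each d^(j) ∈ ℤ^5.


Interval decomposition of M: I[1,2], I[1,3], I[2,5], I[5,5]^3.
HN type (ℓ=4): μ^(1)=7; μ^(2)=19/3; μ^(3)=0; μ^(4)=-11

((1, 1, 0, 0, 0); (1, 1, 1, 0, 0); (0, 1, 1, 1, 1); (0, 0, 0, 0, 3))


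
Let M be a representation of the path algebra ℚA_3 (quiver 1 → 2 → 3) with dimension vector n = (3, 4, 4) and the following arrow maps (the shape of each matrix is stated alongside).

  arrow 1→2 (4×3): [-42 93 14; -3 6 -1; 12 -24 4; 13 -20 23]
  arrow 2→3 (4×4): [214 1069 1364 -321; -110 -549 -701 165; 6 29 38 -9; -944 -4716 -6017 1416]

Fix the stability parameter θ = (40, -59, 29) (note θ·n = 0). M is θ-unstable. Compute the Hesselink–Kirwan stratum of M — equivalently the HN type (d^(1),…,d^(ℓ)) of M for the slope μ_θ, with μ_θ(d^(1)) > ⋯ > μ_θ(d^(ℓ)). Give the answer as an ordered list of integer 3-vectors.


Barcode: M ≅ I[1,1], I[1,2]^2, I[2,3]^2, I[3,3]^2. HN layers by μ_θ (4 steps, strictly decreasing):
  μ^(1)=40; μ^(2)=29; μ^(3)=-19/2; μ^(4)=-59

((1, 0, 0); (0, 0, 4); (2, 2, 0); (0, 2, 0))


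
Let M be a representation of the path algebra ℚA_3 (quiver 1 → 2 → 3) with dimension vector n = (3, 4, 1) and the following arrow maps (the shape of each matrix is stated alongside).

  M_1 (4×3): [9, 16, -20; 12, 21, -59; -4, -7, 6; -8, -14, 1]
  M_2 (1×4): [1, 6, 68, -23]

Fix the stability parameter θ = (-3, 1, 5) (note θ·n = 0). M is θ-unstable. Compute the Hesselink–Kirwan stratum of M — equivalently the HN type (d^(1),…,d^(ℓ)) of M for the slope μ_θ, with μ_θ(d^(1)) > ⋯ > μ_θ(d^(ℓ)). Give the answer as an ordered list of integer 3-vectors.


Barcode: M ≅ I[1,2]^2, I[1,3], I[2,2]. HN layers by μ_θ (3 steps, strictly decreasing):
  μ^(1)=5; μ^(2)=1; μ^(3)=-3

((0, 0, 1); (0, 4, 0); (3, 0, 0))


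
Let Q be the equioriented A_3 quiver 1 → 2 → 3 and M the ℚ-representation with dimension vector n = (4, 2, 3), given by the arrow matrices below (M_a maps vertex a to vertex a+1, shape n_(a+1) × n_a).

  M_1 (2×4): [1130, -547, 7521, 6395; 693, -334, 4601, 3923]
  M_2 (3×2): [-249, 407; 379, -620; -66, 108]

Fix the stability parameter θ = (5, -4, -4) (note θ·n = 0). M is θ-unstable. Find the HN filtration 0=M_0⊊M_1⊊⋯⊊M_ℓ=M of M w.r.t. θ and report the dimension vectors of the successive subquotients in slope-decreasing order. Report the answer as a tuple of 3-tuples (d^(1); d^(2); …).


Barcode: M ≅ I[1,1]^2, I[1,3]^2, I[3,3]. HN layers by μ_θ (3 steps, strictly decreasing):
  μ^(1)=5; μ^(2)=-1; μ^(3)=-4

((2, 0, 0); (2, 2, 2); (0, 0, 1))


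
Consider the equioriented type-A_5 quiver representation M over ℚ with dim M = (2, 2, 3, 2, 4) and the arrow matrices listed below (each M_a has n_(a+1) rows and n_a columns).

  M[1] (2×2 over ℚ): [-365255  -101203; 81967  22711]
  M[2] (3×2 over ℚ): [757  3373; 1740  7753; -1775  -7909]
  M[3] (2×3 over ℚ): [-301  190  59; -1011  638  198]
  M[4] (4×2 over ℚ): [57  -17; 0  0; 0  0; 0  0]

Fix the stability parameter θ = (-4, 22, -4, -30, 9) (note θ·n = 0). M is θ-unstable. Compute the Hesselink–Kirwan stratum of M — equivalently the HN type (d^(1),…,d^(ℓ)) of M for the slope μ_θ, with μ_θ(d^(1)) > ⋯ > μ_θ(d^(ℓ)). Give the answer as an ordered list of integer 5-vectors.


Interval decomposition of M: I[1,4], I[1,5], I[3,3], I[5,5]^3.
HN type (ℓ=2): μ^(1)=9; μ^(2)=-4

((0, 0, 0, 0, 4); (2, 2, 3, 2, 0))


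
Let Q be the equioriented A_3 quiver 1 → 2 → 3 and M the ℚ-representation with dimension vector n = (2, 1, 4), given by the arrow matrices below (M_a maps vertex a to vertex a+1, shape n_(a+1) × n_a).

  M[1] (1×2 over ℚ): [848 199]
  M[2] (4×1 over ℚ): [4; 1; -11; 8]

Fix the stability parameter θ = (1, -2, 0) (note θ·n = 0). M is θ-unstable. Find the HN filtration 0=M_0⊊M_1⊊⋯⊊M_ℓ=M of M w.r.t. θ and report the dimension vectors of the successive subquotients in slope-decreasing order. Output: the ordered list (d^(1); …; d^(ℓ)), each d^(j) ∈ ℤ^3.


Interval decomposition of M: I[1,1], I[1,3], I[3,3]^3.
HN type (ℓ=3): μ^(1)=1; μ^(2)=0; μ^(3)=-1/2

((1, 0, 0); (0, 0, 4); (1, 1, 0))


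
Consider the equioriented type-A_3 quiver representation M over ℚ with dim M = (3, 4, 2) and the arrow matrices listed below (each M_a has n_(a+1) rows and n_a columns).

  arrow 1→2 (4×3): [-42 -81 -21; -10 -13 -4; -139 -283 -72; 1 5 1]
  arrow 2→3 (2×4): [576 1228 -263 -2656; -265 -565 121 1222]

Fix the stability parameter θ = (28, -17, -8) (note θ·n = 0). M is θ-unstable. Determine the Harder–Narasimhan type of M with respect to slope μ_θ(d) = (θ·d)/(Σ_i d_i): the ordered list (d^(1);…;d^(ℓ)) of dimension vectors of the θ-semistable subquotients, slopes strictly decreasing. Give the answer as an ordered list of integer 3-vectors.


Interval decomposition of M: I[1,2], I[1,3]^2, I[2,2].
HN type (ℓ=3): μ^(1)=11/2; μ^(2)=1; μ^(3)=-17

((1, 1, 0); (2, 2, 2); (0, 1, 0))


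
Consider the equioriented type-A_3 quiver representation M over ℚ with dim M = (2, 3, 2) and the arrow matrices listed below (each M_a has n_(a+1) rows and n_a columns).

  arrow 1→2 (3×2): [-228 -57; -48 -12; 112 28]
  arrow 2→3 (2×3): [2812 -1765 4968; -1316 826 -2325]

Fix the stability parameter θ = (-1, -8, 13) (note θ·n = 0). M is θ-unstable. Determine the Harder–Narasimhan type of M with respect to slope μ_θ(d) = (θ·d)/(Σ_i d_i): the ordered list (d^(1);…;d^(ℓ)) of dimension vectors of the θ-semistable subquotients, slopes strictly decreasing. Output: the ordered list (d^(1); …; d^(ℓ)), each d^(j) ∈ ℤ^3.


Interval decomposition of M: I[1,1], I[1,2], I[2,3]^2.
HN type (ℓ=4): μ^(1)=13; μ^(2)=-1; μ^(3)=-9/2; μ^(4)=-8

((0, 0, 2); (1, 0, 0); (1, 1, 0); (0, 2, 0))


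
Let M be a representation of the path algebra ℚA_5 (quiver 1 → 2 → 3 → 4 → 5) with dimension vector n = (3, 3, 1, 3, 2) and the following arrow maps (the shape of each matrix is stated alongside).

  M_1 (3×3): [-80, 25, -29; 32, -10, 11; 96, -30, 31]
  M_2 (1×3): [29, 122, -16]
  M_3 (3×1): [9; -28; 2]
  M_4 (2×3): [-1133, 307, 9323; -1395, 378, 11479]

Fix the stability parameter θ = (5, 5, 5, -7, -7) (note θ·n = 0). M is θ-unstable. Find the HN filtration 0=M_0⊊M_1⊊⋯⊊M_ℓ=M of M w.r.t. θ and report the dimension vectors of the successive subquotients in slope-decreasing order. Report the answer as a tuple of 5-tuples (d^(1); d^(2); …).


Via rank(M_{q-1}∘⋯∘M_p): M ≅ I[1,1], I[1,2], I[1,5], I[2,2], I[4,4], I[4,5].
μ_θ-semistable layers: μ^(1)=5; μ^(2)=1/5; μ^(3)=-7

((2, 2, 0, 0, 0); (1, 1, 1, 1, 1); (0, 0, 0, 2, 1))


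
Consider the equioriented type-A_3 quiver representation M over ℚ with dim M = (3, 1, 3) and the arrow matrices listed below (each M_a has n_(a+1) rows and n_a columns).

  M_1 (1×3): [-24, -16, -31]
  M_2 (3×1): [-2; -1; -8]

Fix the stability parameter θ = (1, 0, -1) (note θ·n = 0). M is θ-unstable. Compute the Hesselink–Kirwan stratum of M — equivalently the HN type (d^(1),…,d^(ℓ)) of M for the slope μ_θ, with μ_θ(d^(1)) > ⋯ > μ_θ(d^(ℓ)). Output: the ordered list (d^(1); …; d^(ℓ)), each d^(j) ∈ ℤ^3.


Barcode: M ≅ I[1,1]^2, I[1,3], I[3,3]^2. HN layers by μ_θ (3 steps, strictly decreasing):
  μ^(1)=1; μ^(2)=0; μ^(3)=-1

((2, 0, 0); (1, 1, 1); (0, 0, 2))


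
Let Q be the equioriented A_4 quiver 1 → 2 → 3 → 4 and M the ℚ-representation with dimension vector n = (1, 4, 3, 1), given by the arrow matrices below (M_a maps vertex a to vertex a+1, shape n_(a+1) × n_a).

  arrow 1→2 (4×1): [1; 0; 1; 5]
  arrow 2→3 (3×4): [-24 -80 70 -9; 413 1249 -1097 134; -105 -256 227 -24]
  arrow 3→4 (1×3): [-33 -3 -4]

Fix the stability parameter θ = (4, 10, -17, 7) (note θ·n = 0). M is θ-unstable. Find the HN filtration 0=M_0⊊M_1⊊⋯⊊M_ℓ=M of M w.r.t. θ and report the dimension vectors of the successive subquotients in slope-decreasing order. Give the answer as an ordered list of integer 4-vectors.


Via rank(M_{q-1}∘⋯∘M_p): M ≅ I[1,4], I[2,2], I[2,3]^2.
μ_θ-semistable layers: μ^(1)=10; μ^(2)=7; μ^(3)=-1; μ^(4)=-7/2

((0, 1, 0, 0); (0, 0, 0, 1); (1, 1, 1, 0); (0, 2, 2, 0))


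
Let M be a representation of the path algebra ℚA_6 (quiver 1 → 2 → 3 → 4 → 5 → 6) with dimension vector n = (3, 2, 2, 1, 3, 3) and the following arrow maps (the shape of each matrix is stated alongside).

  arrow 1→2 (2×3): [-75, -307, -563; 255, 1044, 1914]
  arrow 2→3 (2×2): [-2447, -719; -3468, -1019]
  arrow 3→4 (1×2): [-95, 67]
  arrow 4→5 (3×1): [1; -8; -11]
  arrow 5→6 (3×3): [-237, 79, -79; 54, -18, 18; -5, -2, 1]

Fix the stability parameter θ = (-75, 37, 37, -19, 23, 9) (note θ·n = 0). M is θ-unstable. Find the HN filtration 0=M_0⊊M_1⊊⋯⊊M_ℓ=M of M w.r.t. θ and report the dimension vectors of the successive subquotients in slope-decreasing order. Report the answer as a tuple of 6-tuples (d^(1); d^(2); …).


Via rank(M_{q-1}∘⋯∘M_p): M ≅ I[1,1], I[1,3], I[1,5], I[5,6]^2, I[6,6].
μ_θ-semistable layers: μ^(1)=37; μ^(2)=23; μ^(3)=55/3; μ^(4)=16; μ^(5)=9; μ^(6)=-75

((0, 1, 1, 0, 0, 0); (0, 0, 0, 0, 1, 0); (0, 1, 1, 1, 0, 0); (0, 0, 0, 0, 2, 2); (0, 0, 0, 0, 0, 1); (3, 0, 0, 0, 0, 0))


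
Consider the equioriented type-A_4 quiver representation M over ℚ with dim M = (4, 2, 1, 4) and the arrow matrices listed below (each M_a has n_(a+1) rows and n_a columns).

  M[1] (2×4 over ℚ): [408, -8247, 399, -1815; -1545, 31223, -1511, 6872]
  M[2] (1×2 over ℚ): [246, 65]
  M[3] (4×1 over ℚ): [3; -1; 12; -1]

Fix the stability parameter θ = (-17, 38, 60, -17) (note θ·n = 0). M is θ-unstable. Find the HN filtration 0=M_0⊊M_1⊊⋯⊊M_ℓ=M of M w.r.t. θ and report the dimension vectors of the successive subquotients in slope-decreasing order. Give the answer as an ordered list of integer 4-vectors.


Via rank(M_{q-1}∘⋯∘M_p): M ≅ I[1,1]^2, I[1,2], I[1,4], I[4,4]^3.
μ_θ-semistable layers: μ^(1)=38; μ^(2)=27; μ^(3)=-17

((0, 1, 0, 0); (0, 1, 1, 1); (4, 0, 0, 3))


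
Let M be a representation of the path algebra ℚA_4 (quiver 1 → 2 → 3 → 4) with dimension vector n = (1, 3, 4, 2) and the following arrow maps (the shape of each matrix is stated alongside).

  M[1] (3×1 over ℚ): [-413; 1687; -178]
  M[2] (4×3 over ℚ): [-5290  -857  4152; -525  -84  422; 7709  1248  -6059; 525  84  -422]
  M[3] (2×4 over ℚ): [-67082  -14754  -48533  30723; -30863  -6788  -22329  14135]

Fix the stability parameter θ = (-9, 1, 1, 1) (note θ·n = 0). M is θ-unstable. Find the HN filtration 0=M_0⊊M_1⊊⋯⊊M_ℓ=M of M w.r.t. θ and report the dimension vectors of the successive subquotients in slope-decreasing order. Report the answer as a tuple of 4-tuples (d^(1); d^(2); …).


Barcode: M ≅ I[1,4], I[2,3], I[2,4], I[3,3]. HN layers by μ_θ (2 steps, strictly decreasing):
  μ^(1)=1; μ^(2)=-9

((0, 3, 4, 2); (1, 0, 0, 0))


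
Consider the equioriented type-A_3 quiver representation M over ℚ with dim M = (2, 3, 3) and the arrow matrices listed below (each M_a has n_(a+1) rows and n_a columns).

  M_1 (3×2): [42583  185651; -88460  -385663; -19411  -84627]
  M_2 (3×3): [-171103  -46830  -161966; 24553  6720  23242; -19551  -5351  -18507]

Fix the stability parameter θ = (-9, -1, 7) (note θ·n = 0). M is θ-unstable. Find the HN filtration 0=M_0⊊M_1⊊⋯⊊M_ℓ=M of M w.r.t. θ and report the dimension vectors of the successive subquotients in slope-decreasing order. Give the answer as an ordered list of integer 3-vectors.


Via rank(M_{q-1}∘⋯∘M_p): M ≅ I[1,3]^2, I[2,3].
μ_θ-semistable layers: μ^(1)=7; μ^(2)=-1; μ^(3)=-9

((0, 0, 3); (0, 3, 0); (2, 0, 0))


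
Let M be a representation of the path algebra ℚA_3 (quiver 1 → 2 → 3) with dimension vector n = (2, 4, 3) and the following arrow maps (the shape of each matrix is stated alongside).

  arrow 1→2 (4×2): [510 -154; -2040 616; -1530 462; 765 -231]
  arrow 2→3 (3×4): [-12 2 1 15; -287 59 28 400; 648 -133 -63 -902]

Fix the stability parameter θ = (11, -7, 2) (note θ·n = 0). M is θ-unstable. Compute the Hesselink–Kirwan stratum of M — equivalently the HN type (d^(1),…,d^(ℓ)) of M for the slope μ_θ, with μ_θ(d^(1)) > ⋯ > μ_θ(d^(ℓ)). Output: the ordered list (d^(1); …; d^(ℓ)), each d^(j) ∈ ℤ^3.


Barcode: M ≅ I[1,1], I[1,3], I[2,2], I[2,3]^2. HN layers by μ_θ (3 steps, strictly decreasing):
  μ^(1)=11; μ^(2)=2; μ^(3)=-7

((1, 0, 0); (1, 1, 3); (0, 3, 0))


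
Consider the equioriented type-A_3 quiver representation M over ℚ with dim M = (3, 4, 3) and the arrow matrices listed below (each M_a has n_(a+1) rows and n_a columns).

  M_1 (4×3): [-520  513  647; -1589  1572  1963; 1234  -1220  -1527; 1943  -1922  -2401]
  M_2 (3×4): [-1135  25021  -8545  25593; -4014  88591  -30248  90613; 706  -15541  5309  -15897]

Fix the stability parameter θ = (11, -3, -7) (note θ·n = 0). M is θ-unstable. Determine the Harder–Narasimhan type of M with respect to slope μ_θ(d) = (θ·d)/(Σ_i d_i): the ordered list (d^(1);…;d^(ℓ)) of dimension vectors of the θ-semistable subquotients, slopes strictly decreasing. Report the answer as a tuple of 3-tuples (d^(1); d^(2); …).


Interval decomposition of M: I[1,3]^3, I[2,2].
HN type (ℓ=2): μ^(1)=1/3; μ^(2)=-3

((3, 3, 3); (0, 1, 0))


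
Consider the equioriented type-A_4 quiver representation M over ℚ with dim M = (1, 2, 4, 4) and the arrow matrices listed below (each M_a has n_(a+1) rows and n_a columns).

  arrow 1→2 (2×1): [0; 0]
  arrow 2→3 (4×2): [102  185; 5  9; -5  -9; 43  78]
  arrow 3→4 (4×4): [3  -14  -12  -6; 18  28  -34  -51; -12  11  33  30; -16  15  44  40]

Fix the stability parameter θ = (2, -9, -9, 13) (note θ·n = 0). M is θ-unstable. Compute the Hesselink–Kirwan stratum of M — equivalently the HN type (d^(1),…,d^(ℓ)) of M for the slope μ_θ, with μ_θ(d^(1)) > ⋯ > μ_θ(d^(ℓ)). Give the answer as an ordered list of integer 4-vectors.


Via rank(M_{q-1}∘⋯∘M_p): M ≅ I[1,1], I[2,4]^2, I[3,4]^2.
μ_θ-semistable layers: μ^(1)=13; μ^(2)=2; μ^(3)=-9

((0, 0, 0, 4); (1, 0, 0, 0); (0, 2, 4, 0))


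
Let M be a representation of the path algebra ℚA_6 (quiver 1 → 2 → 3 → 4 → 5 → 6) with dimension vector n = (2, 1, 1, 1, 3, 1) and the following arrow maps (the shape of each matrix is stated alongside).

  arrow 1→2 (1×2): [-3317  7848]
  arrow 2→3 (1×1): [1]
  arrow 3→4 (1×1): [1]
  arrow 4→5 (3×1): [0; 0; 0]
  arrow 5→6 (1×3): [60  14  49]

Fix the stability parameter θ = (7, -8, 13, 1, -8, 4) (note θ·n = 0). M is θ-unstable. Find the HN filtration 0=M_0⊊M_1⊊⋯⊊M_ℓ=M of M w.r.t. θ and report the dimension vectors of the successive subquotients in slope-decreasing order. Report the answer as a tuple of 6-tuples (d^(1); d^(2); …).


Barcode: M ≅ I[1,1], I[1,4], I[5,5]^2, I[5,6]. HN layers by μ_θ (4 steps, strictly decreasing):
  μ^(1)=7; μ^(2)=4; μ^(3)=-1/2; μ^(4)=-8

((1, 0, 1, 1, 0, 0); (0, 0, 0, 0, 0, 1); (1, 1, 0, 0, 0, 0); (0, 0, 0, 0, 3, 0))


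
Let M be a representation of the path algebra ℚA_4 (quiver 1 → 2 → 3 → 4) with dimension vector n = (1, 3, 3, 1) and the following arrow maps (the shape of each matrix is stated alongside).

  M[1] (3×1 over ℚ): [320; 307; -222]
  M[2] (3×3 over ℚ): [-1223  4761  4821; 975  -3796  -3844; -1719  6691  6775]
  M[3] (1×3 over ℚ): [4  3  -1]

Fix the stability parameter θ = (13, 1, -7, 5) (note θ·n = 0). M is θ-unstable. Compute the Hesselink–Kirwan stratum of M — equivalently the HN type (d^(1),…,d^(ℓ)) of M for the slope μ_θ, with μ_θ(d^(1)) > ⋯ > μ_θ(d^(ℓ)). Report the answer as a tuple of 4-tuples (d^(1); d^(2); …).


Interval decomposition of M: I[1,4], I[2,2], I[2,3], I[3,3].
HN type (ℓ=5): μ^(1)=5; μ^(2)=7/3; μ^(3)=1; μ^(4)=-3; μ^(5)=-7

((0, 0, 0, 1); (1, 1, 1, 0); (0, 1, 0, 0); (0, 1, 1, 0); (0, 0, 1, 0))


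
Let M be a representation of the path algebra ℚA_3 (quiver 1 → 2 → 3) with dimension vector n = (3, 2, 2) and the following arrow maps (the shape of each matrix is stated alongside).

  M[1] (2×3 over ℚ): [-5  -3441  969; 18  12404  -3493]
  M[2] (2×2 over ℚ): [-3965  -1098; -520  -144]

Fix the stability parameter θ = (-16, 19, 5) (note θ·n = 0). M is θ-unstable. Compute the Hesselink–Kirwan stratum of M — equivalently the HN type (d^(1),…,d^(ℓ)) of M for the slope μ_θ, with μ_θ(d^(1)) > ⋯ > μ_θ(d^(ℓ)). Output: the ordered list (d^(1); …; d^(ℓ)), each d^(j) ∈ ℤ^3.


Interval decomposition of M: I[1,1], I[1,2], I[1,3], I[3,3].
HN type (ℓ=4): μ^(1)=19; μ^(2)=12; μ^(3)=5; μ^(4)=-16

((0, 1, 0); (0, 1, 1); (0, 0, 1); (3, 0, 0))


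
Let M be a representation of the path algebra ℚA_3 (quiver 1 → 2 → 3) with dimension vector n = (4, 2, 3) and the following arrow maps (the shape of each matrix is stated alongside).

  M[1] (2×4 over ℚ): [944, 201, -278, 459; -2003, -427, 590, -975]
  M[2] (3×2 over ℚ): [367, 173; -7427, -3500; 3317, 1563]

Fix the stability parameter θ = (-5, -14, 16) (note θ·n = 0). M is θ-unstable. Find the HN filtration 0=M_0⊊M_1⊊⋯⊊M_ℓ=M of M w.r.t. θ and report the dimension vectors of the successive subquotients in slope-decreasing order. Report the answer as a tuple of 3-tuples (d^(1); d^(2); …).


Via rank(M_{q-1}∘⋯∘M_p): M ≅ I[1,1]^2, I[1,3]^2, I[3,3].
μ_θ-semistable layers: μ^(1)=16; μ^(2)=-5; μ^(3)=-19/2

((0, 0, 3); (2, 0, 0); (2, 2, 0))


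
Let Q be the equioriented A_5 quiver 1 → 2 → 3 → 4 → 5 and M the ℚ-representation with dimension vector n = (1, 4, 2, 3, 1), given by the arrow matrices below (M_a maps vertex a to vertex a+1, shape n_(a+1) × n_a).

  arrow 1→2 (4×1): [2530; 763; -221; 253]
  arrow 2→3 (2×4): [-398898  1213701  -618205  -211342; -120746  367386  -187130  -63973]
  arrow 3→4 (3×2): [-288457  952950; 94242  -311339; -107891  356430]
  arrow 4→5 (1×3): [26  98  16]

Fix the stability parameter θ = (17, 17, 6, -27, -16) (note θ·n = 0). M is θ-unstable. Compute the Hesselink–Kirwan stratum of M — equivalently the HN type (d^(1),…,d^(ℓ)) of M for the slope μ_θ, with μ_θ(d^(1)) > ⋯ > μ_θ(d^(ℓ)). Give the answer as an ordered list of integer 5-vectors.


Barcode: M ≅ I[1,5], I[2,2]^2, I[2,4], I[4,4]. HN layers by μ_θ (4 steps, strictly decreasing):
  μ^(1)=17; μ^(2)=-3/5; μ^(3)=-4/3; μ^(4)=-27

((0, 2, 0, 0, 0); (1, 1, 1, 1, 1); (0, 1, 1, 1, 0); (0, 0, 0, 1, 0))


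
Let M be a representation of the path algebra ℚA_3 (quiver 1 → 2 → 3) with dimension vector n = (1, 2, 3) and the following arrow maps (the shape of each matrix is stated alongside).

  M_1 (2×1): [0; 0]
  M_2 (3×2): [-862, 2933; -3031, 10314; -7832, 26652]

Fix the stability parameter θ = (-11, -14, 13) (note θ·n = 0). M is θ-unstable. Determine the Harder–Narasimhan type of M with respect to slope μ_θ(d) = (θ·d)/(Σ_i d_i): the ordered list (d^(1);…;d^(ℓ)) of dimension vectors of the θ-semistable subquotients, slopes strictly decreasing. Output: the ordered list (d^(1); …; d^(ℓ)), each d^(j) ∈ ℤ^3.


Barcode: M ≅ I[1,1], I[2,3]^2, I[3,3]. HN layers by μ_θ (3 steps, strictly decreasing):
  μ^(1)=13; μ^(2)=-11; μ^(3)=-14

((0, 0, 3); (1, 0, 0); (0, 2, 0))


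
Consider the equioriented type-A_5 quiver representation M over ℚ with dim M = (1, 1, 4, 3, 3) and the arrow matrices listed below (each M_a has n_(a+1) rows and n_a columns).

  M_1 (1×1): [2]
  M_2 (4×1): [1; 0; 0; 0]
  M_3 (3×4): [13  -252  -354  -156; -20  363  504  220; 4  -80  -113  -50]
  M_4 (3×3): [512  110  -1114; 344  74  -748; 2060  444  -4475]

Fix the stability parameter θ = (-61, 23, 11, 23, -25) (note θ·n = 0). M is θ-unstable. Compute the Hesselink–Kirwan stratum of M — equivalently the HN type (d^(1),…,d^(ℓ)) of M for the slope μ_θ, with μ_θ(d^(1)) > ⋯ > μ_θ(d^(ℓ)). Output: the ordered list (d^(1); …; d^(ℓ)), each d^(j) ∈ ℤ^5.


Interval decomposition of M: I[1,4], I[3,3], I[3,5]^2, I[5,5].
HN type (ℓ=6): μ^(1)=23; μ^(2)=17; μ^(3)=11; μ^(4)=3; μ^(5)=-25; μ^(6)=-61

((0, 0, 0, 1, 0); (0, 1, 1, 0, 0); (0, 0, 1, 0, 0); (0, 0, 2, 2, 2); (0, 0, 0, 0, 1); (1, 0, 0, 0, 0))


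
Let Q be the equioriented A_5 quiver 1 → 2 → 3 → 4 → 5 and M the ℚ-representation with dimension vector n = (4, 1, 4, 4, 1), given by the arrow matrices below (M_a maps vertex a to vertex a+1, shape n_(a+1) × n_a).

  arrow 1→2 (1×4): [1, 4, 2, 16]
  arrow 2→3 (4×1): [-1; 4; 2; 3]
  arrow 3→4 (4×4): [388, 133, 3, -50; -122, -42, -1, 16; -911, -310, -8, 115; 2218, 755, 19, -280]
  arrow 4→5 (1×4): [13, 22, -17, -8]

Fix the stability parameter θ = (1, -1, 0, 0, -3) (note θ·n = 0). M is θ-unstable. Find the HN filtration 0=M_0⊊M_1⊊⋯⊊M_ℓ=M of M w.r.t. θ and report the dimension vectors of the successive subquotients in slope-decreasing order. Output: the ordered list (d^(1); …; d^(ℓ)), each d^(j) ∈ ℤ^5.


Interval decomposition of M: I[1,1]^3, I[1,3], I[3,4]^2, I[3,5], I[4,4].
HN type (ℓ=3): μ^(1)=1; μ^(2)=0; μ^(3)=-1

((3, 0, 0, 0, 0); (1, 1, 3, 3, 0); (0, 0, 1, 1, 1))


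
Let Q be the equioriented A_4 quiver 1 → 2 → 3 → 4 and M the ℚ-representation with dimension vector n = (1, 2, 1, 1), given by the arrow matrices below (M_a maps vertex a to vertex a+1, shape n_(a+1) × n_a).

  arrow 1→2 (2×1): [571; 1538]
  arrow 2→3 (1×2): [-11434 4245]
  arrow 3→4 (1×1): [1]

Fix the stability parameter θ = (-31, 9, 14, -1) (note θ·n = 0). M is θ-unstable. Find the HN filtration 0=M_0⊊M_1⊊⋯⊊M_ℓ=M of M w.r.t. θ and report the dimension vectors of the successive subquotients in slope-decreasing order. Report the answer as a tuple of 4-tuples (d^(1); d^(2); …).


Interval decomposition of M: I[1,4], I[2,2].
HN type (ℓ=3): μ^(1)=9; μ^(2)=22/3; μ^(3)=-31

((0, 1, 0, 0); (0, 1, 1, 1); (1, 0, 0, 0))


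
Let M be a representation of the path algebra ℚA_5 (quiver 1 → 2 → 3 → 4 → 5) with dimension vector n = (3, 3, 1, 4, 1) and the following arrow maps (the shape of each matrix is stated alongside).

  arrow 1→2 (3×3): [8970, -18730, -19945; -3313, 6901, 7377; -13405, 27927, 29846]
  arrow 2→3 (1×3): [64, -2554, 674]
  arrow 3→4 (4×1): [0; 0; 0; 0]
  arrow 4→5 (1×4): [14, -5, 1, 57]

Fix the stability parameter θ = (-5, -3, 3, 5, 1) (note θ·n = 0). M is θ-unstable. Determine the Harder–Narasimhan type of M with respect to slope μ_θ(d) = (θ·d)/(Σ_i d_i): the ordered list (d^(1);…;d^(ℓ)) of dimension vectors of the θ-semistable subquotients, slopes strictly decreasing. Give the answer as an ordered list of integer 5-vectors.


Barcode: M ≅ I[1,2]^2, I[1,3], I[4,4]^3, I[4,5]. HN layers by μ_θ (4 steps, strictly decreasing):
  μ^(1)=5; μ^(2)=3; μ^(3)=-3; μ^(4)=-5

((0, 0, 0, 3, 0); (0, 0, 1, 1, 1); (0, 3, 0, 0, 0); (3, 0, 0, 0, 0))


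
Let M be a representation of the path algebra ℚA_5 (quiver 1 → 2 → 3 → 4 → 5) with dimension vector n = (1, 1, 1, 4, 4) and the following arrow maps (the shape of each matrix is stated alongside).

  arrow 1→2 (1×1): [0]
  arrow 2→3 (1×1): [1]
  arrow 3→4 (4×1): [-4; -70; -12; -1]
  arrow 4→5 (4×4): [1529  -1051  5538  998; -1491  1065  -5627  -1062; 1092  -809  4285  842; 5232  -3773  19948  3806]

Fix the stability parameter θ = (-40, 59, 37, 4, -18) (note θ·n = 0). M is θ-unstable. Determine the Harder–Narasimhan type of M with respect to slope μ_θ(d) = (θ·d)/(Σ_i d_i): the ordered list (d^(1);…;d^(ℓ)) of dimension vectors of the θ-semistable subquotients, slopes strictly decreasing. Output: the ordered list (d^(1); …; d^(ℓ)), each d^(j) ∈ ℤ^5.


Barcode: M ≅ I[1,1], I[2,4], I[4,5]^3, I[5,5]. HN layers by μ_θ (4 steps, strictly decreasing):
  μ^(1)=100/3; μ^(2)=-7; μ^(3)=-18; μ^(4)=-40

((0, 1, 1, 1, 0); (0, 0, 0, 3, 3); (0, 0, 0, 0, 1); (1, 0, 0, 0, 0))


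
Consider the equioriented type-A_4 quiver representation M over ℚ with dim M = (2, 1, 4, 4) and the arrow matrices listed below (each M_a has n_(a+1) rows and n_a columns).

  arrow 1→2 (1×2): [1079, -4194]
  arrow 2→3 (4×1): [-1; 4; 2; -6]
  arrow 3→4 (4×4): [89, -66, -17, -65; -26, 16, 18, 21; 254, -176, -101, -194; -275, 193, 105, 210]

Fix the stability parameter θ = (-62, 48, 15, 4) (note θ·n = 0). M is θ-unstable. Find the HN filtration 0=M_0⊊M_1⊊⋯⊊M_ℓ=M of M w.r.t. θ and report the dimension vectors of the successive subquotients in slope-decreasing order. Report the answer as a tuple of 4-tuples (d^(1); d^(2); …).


Via rank(M_{q-1}∘⋯∘M_p): M ≅ I[1,1], I[1,4], I[3,4]^3.
μ_θ-semistable layers: μ^(1)=67/3; μ^(2)=19/2; μ^(3)=-62

((0, 1, 1, 1); (0, 0, 3, 3); (2, 0, 0, 0))


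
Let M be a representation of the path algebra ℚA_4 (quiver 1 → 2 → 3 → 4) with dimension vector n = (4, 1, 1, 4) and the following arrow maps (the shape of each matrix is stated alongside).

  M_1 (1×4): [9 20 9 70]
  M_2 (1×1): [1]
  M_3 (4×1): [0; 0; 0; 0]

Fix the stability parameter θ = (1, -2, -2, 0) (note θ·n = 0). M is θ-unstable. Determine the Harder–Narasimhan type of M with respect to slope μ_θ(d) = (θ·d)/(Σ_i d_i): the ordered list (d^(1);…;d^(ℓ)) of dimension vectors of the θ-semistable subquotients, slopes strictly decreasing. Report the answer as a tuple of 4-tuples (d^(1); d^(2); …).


Interval decomposition of M: I[1,1]^3, I[1,3], I[4,4]^4.
HN type (ℓ=3): μ^(1)=1; μ^(2)=0; μ^(3)=-1

((3, 0, 0, 0); (0, 0, 0, 4); (1, 1, 1, 0))


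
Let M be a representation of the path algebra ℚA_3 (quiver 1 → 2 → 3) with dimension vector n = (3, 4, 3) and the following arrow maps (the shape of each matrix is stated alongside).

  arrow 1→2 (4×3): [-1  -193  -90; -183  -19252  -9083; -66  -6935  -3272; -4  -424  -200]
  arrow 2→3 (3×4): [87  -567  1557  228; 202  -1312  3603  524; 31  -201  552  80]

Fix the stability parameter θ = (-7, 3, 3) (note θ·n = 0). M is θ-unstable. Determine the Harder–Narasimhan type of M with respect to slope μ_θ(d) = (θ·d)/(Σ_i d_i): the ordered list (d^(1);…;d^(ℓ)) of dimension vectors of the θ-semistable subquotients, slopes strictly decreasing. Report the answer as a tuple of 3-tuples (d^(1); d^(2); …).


Via rank(M_{q-1}∘⋯∘M_p): M ≅ I[1,2], I[1,3]^2, I[2,2], I[3,3].
μ_θ-semistable layers: μ^(1)=3; μ^(2)=-7

((0, 4, 3); (3, 0, 0))


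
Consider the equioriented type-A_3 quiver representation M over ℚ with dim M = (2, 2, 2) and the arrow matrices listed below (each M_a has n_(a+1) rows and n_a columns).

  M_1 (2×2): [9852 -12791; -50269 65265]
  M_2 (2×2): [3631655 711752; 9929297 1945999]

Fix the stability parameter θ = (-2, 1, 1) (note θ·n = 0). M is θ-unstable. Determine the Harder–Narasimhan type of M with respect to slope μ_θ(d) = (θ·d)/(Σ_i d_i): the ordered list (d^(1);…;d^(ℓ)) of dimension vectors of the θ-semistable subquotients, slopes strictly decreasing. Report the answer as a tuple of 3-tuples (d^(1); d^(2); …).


Interval decomposition of M: I[1,3]^2.
HN type (ℓ=2): μ^(1)=1; μ^(2)=-2

((0, 2, 2); (2, 0, 0))


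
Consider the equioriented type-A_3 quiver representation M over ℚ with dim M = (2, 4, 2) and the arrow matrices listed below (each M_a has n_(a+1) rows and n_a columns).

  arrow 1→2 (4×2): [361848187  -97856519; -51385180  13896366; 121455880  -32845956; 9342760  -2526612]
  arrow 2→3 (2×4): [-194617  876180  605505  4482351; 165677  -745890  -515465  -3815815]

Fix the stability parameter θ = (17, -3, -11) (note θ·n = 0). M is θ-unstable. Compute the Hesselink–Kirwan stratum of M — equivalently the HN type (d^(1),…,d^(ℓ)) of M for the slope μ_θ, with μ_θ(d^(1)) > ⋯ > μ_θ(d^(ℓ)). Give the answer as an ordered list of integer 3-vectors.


Interval decomposition of M: I[1,3]^2, I[2,2]^2.
HN type (ℓ=2): μ^(1)=1; μ^(2)=-3

((2, 2, 2); (0, 2, 0))


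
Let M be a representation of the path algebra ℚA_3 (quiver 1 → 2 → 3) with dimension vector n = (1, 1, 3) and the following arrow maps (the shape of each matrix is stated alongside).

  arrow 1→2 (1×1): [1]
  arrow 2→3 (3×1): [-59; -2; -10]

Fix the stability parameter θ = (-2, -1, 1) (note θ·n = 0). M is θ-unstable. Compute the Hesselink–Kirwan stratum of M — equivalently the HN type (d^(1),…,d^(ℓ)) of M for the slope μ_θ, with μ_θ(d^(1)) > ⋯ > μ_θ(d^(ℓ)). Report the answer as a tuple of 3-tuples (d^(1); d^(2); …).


Barcode: M ≅ I[1,3], I[3,3]^2. HN layers by μ_θ (3 steps, strictly decreasing):
  μ^(1)=1; μ^(2)=-1; μ^(3)=-2

((0, 0, 3); (0, 1, 0); (1, 0, 0))


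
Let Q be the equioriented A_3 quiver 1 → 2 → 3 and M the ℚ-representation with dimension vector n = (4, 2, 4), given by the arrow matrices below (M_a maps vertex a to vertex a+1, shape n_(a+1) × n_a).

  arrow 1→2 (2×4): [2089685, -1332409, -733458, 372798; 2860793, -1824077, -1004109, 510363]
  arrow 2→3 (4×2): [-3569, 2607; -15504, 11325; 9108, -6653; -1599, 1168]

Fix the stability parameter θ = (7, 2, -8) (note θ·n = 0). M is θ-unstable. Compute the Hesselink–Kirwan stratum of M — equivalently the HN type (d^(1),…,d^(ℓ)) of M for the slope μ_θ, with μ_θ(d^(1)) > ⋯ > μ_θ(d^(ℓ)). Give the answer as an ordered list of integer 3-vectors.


Via rank(M_{q-1}∘⋯∘M_p): M ≅ I[1,1]^2, I[1,3]^2, I[3,3]^2.
μ_θ-semistable layers: μ^(1)=7; μ^(2)=1/3; μ^(3)=-8

((2, 0, 0); (2, 2, 2); (0, 0, 2))


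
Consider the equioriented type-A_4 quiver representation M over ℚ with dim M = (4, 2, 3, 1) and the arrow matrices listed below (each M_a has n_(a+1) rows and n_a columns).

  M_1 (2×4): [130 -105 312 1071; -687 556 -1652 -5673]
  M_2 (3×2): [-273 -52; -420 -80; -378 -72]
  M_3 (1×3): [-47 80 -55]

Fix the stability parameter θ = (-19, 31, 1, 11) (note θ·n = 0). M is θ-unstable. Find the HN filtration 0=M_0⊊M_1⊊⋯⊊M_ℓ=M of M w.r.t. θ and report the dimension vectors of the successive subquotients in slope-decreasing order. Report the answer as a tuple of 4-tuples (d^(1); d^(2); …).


Interval decomposition of M: I[1,1]^2, I[1,2], I[1,4], I[3,3]^2.
HN type (ℓ=4): μ^(1)=31; μ^(2)=43/3; μ^(3)=1; μ^(4)=-19

((0, 1, 0, 0); (0, 1, 1, 1); (0, 0, 2, 0); (4, 0, 0, 0))


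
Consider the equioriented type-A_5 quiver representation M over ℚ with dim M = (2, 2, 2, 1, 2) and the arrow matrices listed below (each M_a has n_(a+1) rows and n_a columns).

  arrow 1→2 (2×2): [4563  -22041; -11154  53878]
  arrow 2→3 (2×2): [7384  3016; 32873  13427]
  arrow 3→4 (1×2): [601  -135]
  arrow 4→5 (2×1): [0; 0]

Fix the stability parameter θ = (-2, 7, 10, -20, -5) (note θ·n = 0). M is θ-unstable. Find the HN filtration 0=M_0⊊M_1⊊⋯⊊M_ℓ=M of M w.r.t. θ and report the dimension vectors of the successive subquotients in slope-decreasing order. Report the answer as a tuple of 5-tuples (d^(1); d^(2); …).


Interval decomposition of M: I[1,1], I[1,4], I[2,2], I[3,3], I[5,5]^2.
HN type (ℓ=5): μ^(1)=10; μ^(2)=7; μ^(3)=-1; μ^(4)=-2; μ^(5)=-5

((0, 0, 1, 0, 0); (0, 1, 0, 0, 0); (0, 1, 1, 1, 0); (2, 0, 0, 0, 0); (0, 0, 0, 0, 2))


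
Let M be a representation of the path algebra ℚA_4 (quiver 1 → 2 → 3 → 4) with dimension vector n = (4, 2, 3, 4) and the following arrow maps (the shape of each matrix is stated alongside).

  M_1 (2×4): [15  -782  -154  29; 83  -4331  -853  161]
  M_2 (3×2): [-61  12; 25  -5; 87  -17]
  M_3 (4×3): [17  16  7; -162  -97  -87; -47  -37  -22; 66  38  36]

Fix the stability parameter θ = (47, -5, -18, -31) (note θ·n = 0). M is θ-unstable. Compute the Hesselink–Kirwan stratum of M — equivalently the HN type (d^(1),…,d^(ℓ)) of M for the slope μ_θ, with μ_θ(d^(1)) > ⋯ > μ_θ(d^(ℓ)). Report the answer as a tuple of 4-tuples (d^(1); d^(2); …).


Interval decomposition of M: I[1,1]^2, I[1,3], I[1,4], I[3,4], I[4,4]^2.
HN type (ℓ=5): μ^(1)=47; μ^(2)=8; μ^(3)=-7/4; μ^(4)=-49/2; μ^(5)=-31

((2, 0, 0, 0); (1, 1, 1, 0); (1, 1, 1, 1); (0, 0, 1, 1); (0, 0, 0, 2))


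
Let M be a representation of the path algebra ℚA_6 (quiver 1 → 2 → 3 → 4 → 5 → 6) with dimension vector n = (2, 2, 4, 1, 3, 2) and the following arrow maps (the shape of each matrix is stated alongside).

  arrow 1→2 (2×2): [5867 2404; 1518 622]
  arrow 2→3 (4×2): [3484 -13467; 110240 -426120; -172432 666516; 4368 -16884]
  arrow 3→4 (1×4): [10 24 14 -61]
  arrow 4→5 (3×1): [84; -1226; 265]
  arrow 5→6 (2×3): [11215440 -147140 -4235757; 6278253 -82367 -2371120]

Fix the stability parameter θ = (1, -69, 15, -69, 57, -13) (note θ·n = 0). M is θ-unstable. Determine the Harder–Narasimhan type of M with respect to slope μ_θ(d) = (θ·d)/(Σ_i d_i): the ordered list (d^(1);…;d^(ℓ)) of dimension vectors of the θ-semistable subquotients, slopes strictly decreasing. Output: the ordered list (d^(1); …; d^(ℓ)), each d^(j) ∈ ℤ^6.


Interval decomposition of M: I[1,2], I[1,6], I[3,3]^3, I[5,5], I[5,6].
HN type (ℓ=5): μ^(1)=57; μ^(2)=22; μ^(3)=15; μ^(4)=-27; μ^(5)=-34

((0, 0, 0, 0, 1, 0); (0, 0, 0, 0, 2, 2); (0, 0, 3, 0, 0, 0); (0, 0, 1, 1, 0, 0); (2, 2, 0, 0, 0, 0))


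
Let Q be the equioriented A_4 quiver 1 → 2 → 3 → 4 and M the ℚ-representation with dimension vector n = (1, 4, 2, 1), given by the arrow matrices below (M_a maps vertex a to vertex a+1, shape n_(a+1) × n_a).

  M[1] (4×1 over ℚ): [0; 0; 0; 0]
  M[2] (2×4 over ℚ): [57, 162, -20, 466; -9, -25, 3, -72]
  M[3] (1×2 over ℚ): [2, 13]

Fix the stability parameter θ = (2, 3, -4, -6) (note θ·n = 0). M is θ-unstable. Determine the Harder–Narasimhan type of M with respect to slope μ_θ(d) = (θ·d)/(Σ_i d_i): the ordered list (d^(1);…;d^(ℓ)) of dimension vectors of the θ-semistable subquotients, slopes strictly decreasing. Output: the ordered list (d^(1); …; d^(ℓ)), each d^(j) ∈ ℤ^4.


Interval decomposition of M: I[1,1], I[2,2]^2, I[2,3], I[2,4].
HN type (ℓ=4): μ^(1)=3; μ^(2)=2; μ^(3)=-1/2; μ^(4)=-7/3

((0, 2, 0, 0); (1, 0, 0, 0); (0, 1, 1, 0); (0, 1, 1, 1))


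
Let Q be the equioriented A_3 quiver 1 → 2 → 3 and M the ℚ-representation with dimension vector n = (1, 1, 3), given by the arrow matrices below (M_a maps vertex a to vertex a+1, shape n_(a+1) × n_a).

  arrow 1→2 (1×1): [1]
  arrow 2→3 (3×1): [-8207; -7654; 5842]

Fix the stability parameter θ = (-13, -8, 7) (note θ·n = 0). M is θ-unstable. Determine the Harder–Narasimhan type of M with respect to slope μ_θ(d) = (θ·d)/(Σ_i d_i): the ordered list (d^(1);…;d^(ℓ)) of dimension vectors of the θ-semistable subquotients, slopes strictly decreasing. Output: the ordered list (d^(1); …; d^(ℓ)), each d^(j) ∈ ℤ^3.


Interval decomposition of M: I[1,3], I[3,3]^2.
HN type (ℓ=3): μ^(1)=7; μ^(2)=-8; μ^(3)=-13

((0, 0, 3); (0, 1, 0); (1, 0, 0))
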